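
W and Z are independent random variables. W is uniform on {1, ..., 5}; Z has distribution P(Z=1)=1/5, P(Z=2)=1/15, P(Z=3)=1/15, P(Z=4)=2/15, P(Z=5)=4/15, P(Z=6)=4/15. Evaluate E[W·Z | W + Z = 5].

P(W + Z = 5) = 7/75.
Summing WZ·P(x,y) over outcomes with W + Z = 5 gives 32/75.
E[W·Z | W + Z = 5] = (32/75) / (7/75) = 32/7.

32/7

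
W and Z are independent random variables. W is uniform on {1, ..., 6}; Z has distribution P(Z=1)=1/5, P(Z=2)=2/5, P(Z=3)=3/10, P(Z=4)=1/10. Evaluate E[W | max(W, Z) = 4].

P(max(W, Z) = 4) = 13/60.
Summing W·P(x,y) over outcomes with max(W, Z) = 4 gives 23/30.
E[W | max(W, Z) = 4] = (23/30) / (13/60) = 46/13.

46/13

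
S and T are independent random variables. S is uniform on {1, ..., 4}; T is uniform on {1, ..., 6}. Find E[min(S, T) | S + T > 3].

47/21

P(S + T > 3) = 7/8.
Summing min(S,T)·P(x,y) over outcomes with S + T > 3 gives 47/24.
E[min(S, T) | S + T > 3] = (47/24) / (7/8) = 47/21.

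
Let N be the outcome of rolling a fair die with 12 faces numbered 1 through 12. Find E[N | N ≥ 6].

9

Given N ≥ 6, N is equally likely to be any of {6, 7, 8, 9, 10, 11, 12}.
E[N | N ≥ 6] = (6 + 7 + 8 + 9 + 10 + 11 + 12) / 7 = 9.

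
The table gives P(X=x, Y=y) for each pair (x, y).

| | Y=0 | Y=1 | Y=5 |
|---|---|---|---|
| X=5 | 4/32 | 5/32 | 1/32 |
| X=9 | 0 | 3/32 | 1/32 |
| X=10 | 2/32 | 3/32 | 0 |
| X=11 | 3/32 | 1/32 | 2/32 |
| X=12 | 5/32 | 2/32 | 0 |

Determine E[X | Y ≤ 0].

P(Y ≤ 0) = 7/16.
Σ X·P over the event = 5·(4/32) + 10·(2/32) + 11·(3/32) + 12·(5/32) = 133/32.
E[X | Y ≤ 0] = (133/32) / (7/16) = 19/2.

19/2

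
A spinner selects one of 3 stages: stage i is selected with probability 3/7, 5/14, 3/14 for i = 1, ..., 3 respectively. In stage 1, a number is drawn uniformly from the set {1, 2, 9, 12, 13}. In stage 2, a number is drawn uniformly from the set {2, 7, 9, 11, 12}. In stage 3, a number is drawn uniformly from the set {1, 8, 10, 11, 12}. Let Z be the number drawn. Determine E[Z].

79/10

E[Z | stage 1] = (1+2+9+12+13)/5 = 37/5.
E[Z | stage 2] = (2+7+9+11+12)/5 = 41/5.
E[Z | stage 3] = (1+8+10+11+12)/5 = 42/5.
E[Z] = (3/7)·(37/5) + (5/14)·(41/5) + (3/14)·(42/5) = 79/10.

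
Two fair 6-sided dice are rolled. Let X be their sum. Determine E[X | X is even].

7

P(X is even) = 1/2.
Σ over the event: 2·1/36 + 4·1/12 + 6·5/36 + 8·5/36 + 10·1/12 + 12·1/36 = 7/2.
E[X | X is even] = (7/2) / (1/2) = 7.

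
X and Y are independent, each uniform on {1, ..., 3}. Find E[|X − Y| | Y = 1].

P(Y = 1) = 1/3.
Summing |X−Y|·P(x,y) over outcomes with Y = 1 gives 1/3.
E[|X − Y| | Y = 1] = (1/3) / (1/3) = 1.

1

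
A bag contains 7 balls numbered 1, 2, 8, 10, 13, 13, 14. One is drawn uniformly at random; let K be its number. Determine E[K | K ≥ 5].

P(K ≥ 5) = 5/7.
Σ over the event: 8·1/7 + 10·1/7 + 13·2/7 + 14·1/7 = 58/7.
E[K | K ≥ 5] = (58/7) / (5/7) = 58/5.

58/5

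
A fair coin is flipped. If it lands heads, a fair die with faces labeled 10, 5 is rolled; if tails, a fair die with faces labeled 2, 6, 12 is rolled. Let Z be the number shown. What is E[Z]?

E[Z | heads] = (10+5)/2 = 15/2.
E[Z | tails] = (2+6+12)/3 = 20/3.
E[Z] = (1/2)·(15/2) + (1/2)·(20/3) = 85/12.

85/12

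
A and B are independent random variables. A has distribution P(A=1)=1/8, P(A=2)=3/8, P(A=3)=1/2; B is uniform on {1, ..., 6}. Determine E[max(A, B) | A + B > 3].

174/43

P(A + B > 3) = 43/48.
Summing max(A,B)·P(x,y) over outcomes with A + B > 3 gives 29/8.
E[max(A, B) | A + B > 3] = (29/8) / (43/48) = 174/43.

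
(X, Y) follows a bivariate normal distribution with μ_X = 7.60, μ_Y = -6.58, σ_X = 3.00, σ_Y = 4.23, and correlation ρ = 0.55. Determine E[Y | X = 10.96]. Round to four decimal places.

-3.9743

For a bivariate normal, E[Y | X=x] = μ_Y + ρ·(σ_Y/σ_X)·(x − μ_X).
E[Y | X=10.96] = -6.58 + (0.55)·(4.23/3.00)·(10.96 − (7.60)) = -6.58 + (0.7755)·(3.36) = -3.9743.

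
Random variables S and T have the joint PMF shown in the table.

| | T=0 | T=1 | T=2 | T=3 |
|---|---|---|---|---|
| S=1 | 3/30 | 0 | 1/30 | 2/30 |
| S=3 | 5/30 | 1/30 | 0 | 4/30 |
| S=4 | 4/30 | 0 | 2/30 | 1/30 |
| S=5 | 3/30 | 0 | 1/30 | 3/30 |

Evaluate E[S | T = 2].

7/2

P(T = 2) = 2/15.
Summing S·P(S=x,T=y) over the conditioning event gives 7/15.
E[S | T = 2] = (7/15) / (2/15) = 7/2.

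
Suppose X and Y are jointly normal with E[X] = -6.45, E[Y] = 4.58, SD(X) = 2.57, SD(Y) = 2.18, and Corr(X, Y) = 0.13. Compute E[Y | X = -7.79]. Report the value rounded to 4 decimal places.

4.4322

The regression of Y on X has slope ρ·σ_Y/σ_X and passes through (μ_X, μ_Y).
E[Y | X=-7.79] = 4.58 + (0.13)·(2.18/2.57)·(-7.79 − (-6.45)) = 4.58 + (0.11027)·(-1.34) = 4.4322.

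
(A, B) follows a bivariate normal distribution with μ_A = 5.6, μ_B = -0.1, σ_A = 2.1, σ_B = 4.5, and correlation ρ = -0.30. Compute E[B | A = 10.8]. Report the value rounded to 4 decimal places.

-3.4429

For a bivariate normal, E[B | A=x] = μ_B + ρ·(σ_B/σ_A)·(x − μ_A).
E[B | A=10.8] = -0.1 + (-0.30)·(4.5/2.1)·(10.8 − (5.6)) = -0.1 + (-0.64286)·(5.2) = -3.4429.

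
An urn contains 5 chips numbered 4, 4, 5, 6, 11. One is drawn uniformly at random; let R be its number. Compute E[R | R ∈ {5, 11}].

P(R ∈ {5, 11}) = 2/5.
Σ over the event: 5·1/5 + 11·1/5 = 16/5.
E[R | R ∈ {5, 11}] = (16/5) / (2/5) = 8.

8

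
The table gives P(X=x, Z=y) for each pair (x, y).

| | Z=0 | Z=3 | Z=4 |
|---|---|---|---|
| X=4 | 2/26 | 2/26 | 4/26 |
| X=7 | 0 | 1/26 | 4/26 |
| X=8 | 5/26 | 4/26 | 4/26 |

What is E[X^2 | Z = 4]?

P(Z = 4) = 6/13.
Σ X^2·P over the event = 16·(4/26) + 49·(4/26) + 64·(4/26) = 258/13.
E[X^2 | Z = 4] = (258/13) / (6/13) = 43.

43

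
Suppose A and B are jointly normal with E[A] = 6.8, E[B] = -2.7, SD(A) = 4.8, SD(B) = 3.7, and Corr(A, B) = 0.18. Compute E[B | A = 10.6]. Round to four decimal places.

E[B | A=x] = μ_B + ρ(σ_B/σ_A)(x − μ_A) for jointly normal variables.
E[B | A=10.6] = -2.7 + (0.18)·(3.7/4.8)·(10.6 − (6.8)) = -2.7 + (0.13875)·(3.8) = -2.1728.

-2.1728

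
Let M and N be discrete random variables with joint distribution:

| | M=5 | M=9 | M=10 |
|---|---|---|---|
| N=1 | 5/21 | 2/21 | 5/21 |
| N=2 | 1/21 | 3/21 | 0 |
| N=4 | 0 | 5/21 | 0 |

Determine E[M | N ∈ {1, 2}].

125/16

P(N ∈ {1, 2}) = 16/21.
Σ M·P over the event = 5·(5/21) + 5·(1/21) + 9·(2/21) + 9·(3/21) + 10·(5/21) = 125/21.
E[M | N ∈ {1, 2}] = (125/21) / (16/21) = 125/16.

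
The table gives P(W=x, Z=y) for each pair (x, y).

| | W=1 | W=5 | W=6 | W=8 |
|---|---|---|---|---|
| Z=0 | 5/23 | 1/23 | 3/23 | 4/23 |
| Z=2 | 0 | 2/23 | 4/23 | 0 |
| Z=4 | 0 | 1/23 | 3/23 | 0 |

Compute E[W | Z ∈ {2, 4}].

P(Z ∈ {2, 4}) = 10/23.
Σ W·P over the event = 5·(2/23) + 5·(1/23) + 6·(4/23) + 6·(3/23) = 57/23.
E[W | Z ∈ {2, 4}] = (57/23) / (10/23) = 57/10.

57/10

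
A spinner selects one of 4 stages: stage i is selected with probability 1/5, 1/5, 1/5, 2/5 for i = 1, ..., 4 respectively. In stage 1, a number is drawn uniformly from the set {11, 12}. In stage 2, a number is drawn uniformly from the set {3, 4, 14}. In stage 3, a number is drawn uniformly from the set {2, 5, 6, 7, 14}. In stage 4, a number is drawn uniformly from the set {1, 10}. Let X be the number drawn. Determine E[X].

E[X | stage 1] = (11+12)/2 = 23/2.
E[X | stage 2] = (3+4+14)/3 = 7.
E[X | stage 3] = (2+5+6+7+14)/5 = 34/5.
E[X | stage 4] = (1+10)/2 = 11/2.
By the law of total expectation,
E[X] = (1/5)·(23/2) + (1/5)·(7) + (1/5)·(34/5) + (2/5)·(11/2) = 363/50.

363/50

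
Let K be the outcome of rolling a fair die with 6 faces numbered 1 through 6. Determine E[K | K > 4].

11/2

Given K > 4, K is equally likely to be any of {5, 6}.
E[K | K > 4] = (5 + 6) / 2 = 11/2.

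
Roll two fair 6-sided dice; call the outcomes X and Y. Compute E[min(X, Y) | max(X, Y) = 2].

4/3

Outcomes with max(X, Y) = 2: (1,2), (2,1), (2,2), each with probability 1/36.
E[min(X, Y) | max(X, Y) = 2] = (1 + 1 + 2) / 3 = 4/3.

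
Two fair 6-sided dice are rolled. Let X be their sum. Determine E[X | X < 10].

94/15

P(X < 10) = 5/6.
Σ over the event: 2·1/36 + 3·1/18 + 4·1/12 + 5·1/9 + 6·5/36 + 7·1/6 + 8·5/36 + 9·1/9 = 47/9.
E[X | X < 10] = (47/9) / (5/6) = 94/15.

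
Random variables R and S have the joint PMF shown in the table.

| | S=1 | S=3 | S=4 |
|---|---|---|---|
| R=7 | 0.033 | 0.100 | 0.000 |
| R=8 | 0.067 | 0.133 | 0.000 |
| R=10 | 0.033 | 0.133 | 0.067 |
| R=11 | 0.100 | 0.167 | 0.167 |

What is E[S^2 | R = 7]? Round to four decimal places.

7.0150

P(R = 7) = 0.133.
Σ S^2·P over the event = 1·(0.033) + 9·(0.100) = 0.933.
E[S^2 | R = 7] = (0.933) / (0.133) = 7.0150.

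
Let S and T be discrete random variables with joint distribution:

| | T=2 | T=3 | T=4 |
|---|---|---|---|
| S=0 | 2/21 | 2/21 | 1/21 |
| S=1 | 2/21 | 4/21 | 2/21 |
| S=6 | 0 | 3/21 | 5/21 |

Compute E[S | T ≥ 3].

54/17

P(T ≥ 3) = 17/21.
Σ S·P over the event = 0·(2/21) + 0·(1/21) + 1·(4/21) + 1·(2/21) + 6·(3/21) + 6·(5/21) = 18/7.
E[S | T ≥ 3] = (18/7) / (17/21) = 54/17.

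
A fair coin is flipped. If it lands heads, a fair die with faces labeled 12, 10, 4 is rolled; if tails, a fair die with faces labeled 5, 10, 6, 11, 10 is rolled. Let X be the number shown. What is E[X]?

128/15

E[X | heads] = (12+10+4)/3 = 26/3.
E[X | tails] = (5+10+6+11+10)/5 = 42/5.
By the law of total expectation,
E[X] = (1/2)·(26/3) + (1/2)·(42/5) = 128/15.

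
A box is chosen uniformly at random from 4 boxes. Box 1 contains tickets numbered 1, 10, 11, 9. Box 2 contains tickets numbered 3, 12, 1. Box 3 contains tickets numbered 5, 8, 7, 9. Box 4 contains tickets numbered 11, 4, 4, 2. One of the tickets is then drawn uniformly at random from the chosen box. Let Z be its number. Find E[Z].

307/48

E[Z | box 1] = (1+10+11+9)/4 = 31/4.
E[Z | box 2] = (3+12+1)/3 = 16/3.
E[Z | box 3] = (5+8+7+9)/4 = 29/4.
E[Z | box 4] = (11+4+4+2)/4 = 21/4.
By the law of total expectation,
E[Z] = (1/4)·(31/4) + (1/4)·(16/3) + (1/4)·(29/4) + (1/4)·(21/4) = 307/48.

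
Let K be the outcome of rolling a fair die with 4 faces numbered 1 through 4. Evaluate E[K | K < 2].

Given K < 2, K is equally likely to be any of {1}.
E[K | K < 2] = (1) / 1 = 1.

1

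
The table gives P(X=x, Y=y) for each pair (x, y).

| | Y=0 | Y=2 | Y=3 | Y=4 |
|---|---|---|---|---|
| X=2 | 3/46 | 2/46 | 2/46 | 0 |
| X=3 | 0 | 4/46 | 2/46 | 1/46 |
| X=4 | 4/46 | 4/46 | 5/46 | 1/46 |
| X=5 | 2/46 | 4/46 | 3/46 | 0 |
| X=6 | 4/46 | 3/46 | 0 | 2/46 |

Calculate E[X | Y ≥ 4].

P(Y ≥ 4) = 2/23.
Σ X·P over the event = 3·(1/46) + 4·(1/46) + 6·(2/46) = 19/46.
E[X | Y ≥ 4] = (19/46) / (2/23) = 19/4.

19/4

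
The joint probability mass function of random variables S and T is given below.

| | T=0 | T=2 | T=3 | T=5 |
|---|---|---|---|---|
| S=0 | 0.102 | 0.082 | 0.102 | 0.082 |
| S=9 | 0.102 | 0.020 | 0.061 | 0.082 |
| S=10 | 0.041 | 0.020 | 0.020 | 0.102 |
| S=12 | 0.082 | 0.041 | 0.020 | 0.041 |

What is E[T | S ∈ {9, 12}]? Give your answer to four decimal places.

2.1826

P(S ∈ {9, 12}) = 0.449.
Σ T·P over the event = 0·(0.102) + 2·(0.020) + 3·(0.061) + 5·(0.082) + 0·(0.082) + 2·(0.041) + 3·(0.020) + 5·(0.041) = 0.980.
E[T | S ∈ {9, 12}] = (0.980) / (0.449) = 2.1826.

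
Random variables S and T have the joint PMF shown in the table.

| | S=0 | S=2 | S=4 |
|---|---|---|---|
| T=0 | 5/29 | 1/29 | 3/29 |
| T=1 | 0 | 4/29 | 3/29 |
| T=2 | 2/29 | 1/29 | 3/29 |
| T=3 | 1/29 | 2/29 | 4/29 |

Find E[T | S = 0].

7/8

P(S = 0) = 8/29.
Σ T·P over the event = 0·(5/29) + 2·(2/29) + 3·(1/29) = 7/29.
E[T | S = 0] = (7/29) / (8/29) = 7/8.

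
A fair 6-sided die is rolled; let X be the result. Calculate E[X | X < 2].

1

Given X < 2, X is equally likely to be any of {1}.
E[X | X < 2] = (1) / 1 = 1.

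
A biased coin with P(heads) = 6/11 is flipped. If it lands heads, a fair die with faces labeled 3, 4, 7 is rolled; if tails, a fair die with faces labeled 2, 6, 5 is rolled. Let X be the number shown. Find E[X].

149/33

E[X | heads] = (3+4+7)/3 = 14/3.
E[X | tails] = (2+6+5)/3 = 13/3.
E[X] = (6/11)·(14/3) + (5/11)·(13/3) = 149/33.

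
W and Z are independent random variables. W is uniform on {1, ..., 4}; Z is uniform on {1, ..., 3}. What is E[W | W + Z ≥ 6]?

P(W + Z ≥ 6) = 1/4.
Summing W·P(x,y) over outcomes with W + Z ≥ 6 gives 11/12.
E[W | W + Z ≥ 6] = (11/12) / (1/4) = 11/3.

11/3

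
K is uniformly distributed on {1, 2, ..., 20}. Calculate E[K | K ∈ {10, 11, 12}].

P(K ∈ {10, 11, 12}) = 3/20.
Σ over the event: 10·1/20 + 11·1/20 + 12·1/20 = 33/20.
E[K | K ∈ {10, 11, 12}] = (33/20) / (3/20) = 11.

11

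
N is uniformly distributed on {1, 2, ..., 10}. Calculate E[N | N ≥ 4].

7

Given N ≥ 4, N is equally likely to be any of {4, 5, 6, 7, 8, 9, 10}.
E[N | N ≥ 4] = (4 + 5 + 6 + 7 + 8 + 9 + 10) / 7 = 7.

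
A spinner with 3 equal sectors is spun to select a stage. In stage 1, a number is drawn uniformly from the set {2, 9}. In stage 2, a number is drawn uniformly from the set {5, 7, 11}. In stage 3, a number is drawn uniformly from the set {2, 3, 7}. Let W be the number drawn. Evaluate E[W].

E[W | stage 1] = (2+9)/2 = 11/2.
E[W | stage 2] = (5+7+11)/3 = 23/3.
E[W | stage 3] = (2+3+7)/3 = 4.
E[W] = (1/3)·(11/2) + (1/3)·(23/3) + (1/3)·(4) = 103/18.

103/18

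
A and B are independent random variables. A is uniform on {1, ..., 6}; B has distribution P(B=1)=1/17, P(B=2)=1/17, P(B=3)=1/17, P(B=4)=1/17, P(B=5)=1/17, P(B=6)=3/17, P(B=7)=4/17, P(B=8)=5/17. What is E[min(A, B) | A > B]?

7/3

P(A > B) = 5/34.
Summing min(A,B)·P(x,y) over outcomes with A > B gives 35/102.
E[min(A, B) | A > B] = (35/102) / (5/34) = 7/3.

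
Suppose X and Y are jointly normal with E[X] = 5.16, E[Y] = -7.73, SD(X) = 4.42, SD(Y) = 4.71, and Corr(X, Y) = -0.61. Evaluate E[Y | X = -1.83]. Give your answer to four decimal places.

E[Y | X=x] = μ_Y + ρ(σ_Y/σ_X)(x − μ_X) for jointly normal variables.
E[Y | X=-1.83] = -7.73 + (-0.61)·(4.71/4.42)·(-1.83 − (5.16)) = -7.73 + (-0.650023)·(-6.99) = -3.1863.

-3.1863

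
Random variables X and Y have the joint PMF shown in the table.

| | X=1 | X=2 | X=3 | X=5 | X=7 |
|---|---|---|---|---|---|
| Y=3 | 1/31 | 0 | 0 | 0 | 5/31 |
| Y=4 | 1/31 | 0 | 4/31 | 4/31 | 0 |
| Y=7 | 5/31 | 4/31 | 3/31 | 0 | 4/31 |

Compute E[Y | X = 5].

P(X = 5) = 4/31.
Summing Y·P(X=x,Y=y) over the conditioning event gives 16/31.
E[Y | X = 5] = (16/31) / (4/31) = 4.

4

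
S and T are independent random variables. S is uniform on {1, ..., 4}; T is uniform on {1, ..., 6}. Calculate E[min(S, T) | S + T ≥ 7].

P(S + T ≥ 7) = 5/12.
Summing min(S,T)·P(x,y) over outcomes with S + T ≥ 7 gives 29/24.
E[min(S, T) | S + T ≥ 7] = (29/24) / (5/12) = 29/10.

29/10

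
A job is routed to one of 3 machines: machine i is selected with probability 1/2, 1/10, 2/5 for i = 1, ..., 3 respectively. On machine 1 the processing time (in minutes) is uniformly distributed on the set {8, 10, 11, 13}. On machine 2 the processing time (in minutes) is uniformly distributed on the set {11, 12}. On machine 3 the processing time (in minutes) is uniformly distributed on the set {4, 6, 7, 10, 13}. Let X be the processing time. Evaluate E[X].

E[X | machine 1] = (8+10+11+13)/4 = 21/2.
E[X | machine 2] = (11+12)/2 = 23/2.
E[X | machine 3] = (4+6+7+10+13)/5 = 8.
E[X] = (1/2)·(21/2) + (1/10)·(23/2) + (2/5)·(8) = 48/5.

48/5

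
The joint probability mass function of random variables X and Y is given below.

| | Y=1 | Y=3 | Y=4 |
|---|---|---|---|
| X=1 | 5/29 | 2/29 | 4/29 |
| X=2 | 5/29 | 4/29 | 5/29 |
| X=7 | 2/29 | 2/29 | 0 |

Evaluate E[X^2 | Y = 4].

P(Y = 4) = 9/29.
Σ X^2·P over the event = 1·(4/29) + 4·(5/29) = 24/29.
E[X^2 | Y = 4] = (24/29) / (9/29) = 8/3.

8/3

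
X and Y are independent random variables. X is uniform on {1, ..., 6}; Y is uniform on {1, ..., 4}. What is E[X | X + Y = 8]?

5

Outcomes with X + Y = 8: (4,4), (5,3), (6,2), each with probability 1/24.
E[X | X + Y = 8] = (4 + 5 + 6) / 3 = 5.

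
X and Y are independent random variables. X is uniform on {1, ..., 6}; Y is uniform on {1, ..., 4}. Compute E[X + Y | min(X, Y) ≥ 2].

P(min(X, Y) ≥ 2) = 5/8.
Summing (X+Y)·P(x,y) over outcomes with min(X, Y) ≥ 2 gives 35/8.
E[X + Y | min(X, Y) ≥ 2] = (35/8) / (5/8) = 7.

7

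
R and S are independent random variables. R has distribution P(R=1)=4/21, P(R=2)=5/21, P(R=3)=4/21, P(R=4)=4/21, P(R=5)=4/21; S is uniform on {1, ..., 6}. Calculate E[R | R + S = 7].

P(R + S = 7) = 1/6.
Summing R·P(x,y) over outcomes with R + S = 7 gives 31/63.
E[R | R + S = 7] = (31/63) / (1/6) = 62/21.

62/21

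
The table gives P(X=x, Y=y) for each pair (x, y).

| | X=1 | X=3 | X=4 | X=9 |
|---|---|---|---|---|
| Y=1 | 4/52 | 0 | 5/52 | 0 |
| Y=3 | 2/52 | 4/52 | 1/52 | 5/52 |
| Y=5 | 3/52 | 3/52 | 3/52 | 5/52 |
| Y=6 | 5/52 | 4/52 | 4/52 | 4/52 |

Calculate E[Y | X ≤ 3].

106/25

P(X ≤ 3) = 25/52.
Summing Y·P(X=x,Y=y) over the conditioning event gives 53/26.
E[Y | X ≤ 3] = (53/26) / (25/52) = 106/25.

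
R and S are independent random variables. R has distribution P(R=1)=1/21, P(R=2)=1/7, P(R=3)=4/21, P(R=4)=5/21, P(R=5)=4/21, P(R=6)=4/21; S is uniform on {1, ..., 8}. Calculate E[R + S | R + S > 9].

P(R + S > 9) = 31/84.
Summing (R+S)·P(x,y) over outcomes with R + S > 9 gives 703/168.
E[R + S | R + S > 9] = (703/168) / (31/84) = 703/62.

703/62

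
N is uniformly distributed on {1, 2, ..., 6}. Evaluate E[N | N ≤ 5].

Given N ≤ 5, N is equally likely to be any of {1, 2, 3, 4, 5}.
E[N | N ≤ 5] = (1 + 2 + 3 + 4 + 5) / 5 = 3.

3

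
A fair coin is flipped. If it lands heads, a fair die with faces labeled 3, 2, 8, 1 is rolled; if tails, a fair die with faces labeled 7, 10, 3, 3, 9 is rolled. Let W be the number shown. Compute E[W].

99/20

E[W | heads] = (3+2+8+1)/4 = 7/2.
E[W | tails] = (7+10+3+3+9)/5 = 32/5.
By the law of total expectation,
E[W] = (1/2)·(7/2) + (1/2)·(32/5) = 99/20.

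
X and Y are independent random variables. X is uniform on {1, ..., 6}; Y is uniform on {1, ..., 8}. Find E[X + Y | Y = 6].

P(Y = 6) = 1/8.
Summing (X+Y)·P(x,y) over outcomes with Y = 6 gives 19/16.
E[X + Y | Y = 6] = (19/16) / (1/8) = 19/2.

19/2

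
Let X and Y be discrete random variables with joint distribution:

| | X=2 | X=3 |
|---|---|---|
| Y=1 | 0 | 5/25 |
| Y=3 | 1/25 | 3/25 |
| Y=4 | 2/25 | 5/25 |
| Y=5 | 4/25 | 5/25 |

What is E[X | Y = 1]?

P(Y = 1) = 1/5.
Σ X·P over the event = 3·(5/25) = 3/5.
E[X | Y = 1] = (3/5) / (1/5) = 3.

3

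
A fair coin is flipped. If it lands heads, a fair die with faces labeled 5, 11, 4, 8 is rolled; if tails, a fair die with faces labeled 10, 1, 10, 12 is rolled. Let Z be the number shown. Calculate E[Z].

61/8

E[Z | heads] = (5+11+4+8)/4 = 7.
E[Z | tails] = (10+1+10+12)/4 = 33/4.
By the law of total expectation,
E[Z] = (1/2)·(7) + (1/2)·(33/4) = 61/8.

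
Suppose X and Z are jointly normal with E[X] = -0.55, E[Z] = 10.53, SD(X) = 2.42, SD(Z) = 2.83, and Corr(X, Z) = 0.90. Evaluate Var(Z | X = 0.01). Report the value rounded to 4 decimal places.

1.5217

Var(Z | X=x) = (1 − ρ²)·σ_Z².
Var(Z | X=0.01) = (2.83)²·(1 − (0.90)²) = 8.0089·0.19 = 1.5217.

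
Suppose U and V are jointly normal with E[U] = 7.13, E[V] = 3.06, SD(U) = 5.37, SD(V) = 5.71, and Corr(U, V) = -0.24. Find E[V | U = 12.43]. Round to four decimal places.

For a bivariate normal, E[V | U=x] = μ_V + ρ·(σ_V/σ_U)·(x − μ_U).
E[V | U=12.43] = 3.06 + (-0.24)·(5.71/5.37)·(12.43 − (7.13)) = 3.06 + (-0.255196)·(5.3) = 1.7075.

1.7075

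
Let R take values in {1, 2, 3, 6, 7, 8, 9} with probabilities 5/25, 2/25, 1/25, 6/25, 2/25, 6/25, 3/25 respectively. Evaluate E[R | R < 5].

3/2

P(R < 5) = 8/25.
Σ over the event: 1·1/5 + 2·2/25 + 3·1/25 = 12/25.
E[R | R < 5] = (12/25) / (8/25) = 3/2.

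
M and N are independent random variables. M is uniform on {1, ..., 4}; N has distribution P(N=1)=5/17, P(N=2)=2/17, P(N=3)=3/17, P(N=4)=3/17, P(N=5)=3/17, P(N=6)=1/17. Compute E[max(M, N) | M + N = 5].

47/13

P(M + N = 5) = 13/68.
Summing max(M,N)·P(x,y) over outcomes with M + N = 5 gives 47/68.
E[max(M, N) | M + N = 5] = (47/68) / (13/68) = 47/13.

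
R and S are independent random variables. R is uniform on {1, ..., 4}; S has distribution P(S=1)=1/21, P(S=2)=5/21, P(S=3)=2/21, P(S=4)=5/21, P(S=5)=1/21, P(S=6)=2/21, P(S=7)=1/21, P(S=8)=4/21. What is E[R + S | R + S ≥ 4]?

P(R + S ≥ 4) = 11/12.
Summing (R+S)·P(x,y) over outcomes with R + S ≥ 4 gives 281/42.
E[R + S | R + S ≥ 4] = (281/42) / (11/12) = 562/77.

562/77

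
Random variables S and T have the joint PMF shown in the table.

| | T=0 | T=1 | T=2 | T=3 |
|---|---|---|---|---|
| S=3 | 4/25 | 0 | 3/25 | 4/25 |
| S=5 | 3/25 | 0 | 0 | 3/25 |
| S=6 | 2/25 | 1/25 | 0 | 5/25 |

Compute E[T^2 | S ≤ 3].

48/11

P(S ≤ 3) = 11/25.
Σ T^2·P over the event = 0·(4/25) + 4·(3/25) + 9·(4/25) = 48/25.
E[T^2 | S ≤ 3] = (48/25) / (11/25) = 48/11.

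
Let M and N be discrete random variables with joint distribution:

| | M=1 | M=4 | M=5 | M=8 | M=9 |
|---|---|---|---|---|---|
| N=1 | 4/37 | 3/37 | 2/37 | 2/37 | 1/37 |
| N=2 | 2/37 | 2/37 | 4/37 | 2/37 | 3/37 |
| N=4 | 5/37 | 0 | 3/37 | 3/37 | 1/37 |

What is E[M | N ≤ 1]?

17/4

P(N ≤ 1) = 12/37.
Σ M·P over the event = 1·(4/37) + 4·(3/37) + 5·(2/37) + 8·(2/37) + 9·(1/37) = 51/37.
E[M | N ≤ 1] = (51/37) / (12/37) = 17/4.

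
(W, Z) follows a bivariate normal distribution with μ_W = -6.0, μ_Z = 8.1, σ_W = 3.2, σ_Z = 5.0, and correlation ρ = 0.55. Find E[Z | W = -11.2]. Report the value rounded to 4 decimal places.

The regression of Z on W has slope ρ·σ_Z/σ_W and passes through (μ_W, μ_Z).
E[Z | W=-11.2] = 8.1 + (0.55)·(5.0/3.2)·(-11.2 − (-6.0)) = 8.1 + (0.859375)·(-5.2) = 3.6313.

3.6313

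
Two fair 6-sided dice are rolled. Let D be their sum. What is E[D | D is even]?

P(D is even) = 1/2.
Σ over the event: 2·1/36 + 4·1/12 + 6·5/36 + 8·5/36 + 10·1/12 + 12·1/36 = 7/2.
E[D | D is even] = (7/2) / (1/2) = 7.

7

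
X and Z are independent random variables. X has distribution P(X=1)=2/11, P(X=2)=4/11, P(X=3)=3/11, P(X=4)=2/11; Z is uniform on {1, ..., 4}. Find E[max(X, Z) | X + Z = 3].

2

P(X + Z = 3) = 3/22.
Summing max(X,Z)·P(x,y) over outcomes with X + Z = 3 gives 3/11.
E[max(X, Z) | X + Z = 3] = (3/11) / (3/22) = 2.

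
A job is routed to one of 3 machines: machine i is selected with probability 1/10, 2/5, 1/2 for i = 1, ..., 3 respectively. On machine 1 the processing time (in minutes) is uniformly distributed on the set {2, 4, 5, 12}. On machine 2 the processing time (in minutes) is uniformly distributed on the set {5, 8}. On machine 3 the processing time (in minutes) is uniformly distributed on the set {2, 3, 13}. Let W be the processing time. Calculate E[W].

E[W | machine 1] = (2+4+5+12)/4 = 23/4.
E[W | machine 2] = (5+8)/2 = 13/2.
E[W | machine 3] = (2+3+13)/3 = 6.
By the law of total expectation,
E[W] = (1/10)·(23/4) + (2/5)·(13/2) + (1/2)·(6) = 247/40.

247/40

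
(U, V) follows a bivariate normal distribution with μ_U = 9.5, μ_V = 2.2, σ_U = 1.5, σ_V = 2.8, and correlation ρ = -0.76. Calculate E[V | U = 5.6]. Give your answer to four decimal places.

7.7328

E[V | U=x] = μ_V + ρ(σ_V/σ_U)(x − μ_U) for jointly normal variables.
E[V | U=5.6] = 2.2 + (-0.76)·(2.8/1.5)·(5.6 − (9.5)) = 2.2 + (-1.41867)·(-3.9) = 7.7328.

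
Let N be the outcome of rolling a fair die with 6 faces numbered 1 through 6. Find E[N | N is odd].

3

Given N is odd, N is equally likely to be any of {1, 3, 5}.
E[N | N is odd] = (1 + 3 + 5) / 3 = 3.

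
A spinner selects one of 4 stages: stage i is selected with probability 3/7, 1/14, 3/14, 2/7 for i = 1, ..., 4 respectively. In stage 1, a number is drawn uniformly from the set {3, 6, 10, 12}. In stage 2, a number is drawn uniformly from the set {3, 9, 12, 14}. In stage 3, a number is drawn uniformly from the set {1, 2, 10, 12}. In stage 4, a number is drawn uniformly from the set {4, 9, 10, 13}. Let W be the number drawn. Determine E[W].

443/56

E[W | stage 1] = (3+6+10+12)/4 = 31/4.
E[W | stage 2] = (3+9+12+14)/4 = 19/2.
E[W | stage 3] = (1+2+10+12)/4 = 25/4.
E[W | stage 4] = (4+9+10+13)/4 = 9.
By the law of total expectation,
E[W] = (3/7)·(31/4) + (1/14)·(19/2) + (3/14)·(25/4) + (2/7)·(9) = 443/56.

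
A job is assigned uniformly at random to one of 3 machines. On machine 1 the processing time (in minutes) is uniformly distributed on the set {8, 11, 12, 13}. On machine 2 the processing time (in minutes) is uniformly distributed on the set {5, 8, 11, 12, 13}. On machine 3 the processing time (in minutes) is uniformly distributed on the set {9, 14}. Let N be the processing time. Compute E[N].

E[N | machine 1] = (8+11+12+13)/4 = 11.
E[N | machine 2] = (5+8+11+12+13)/5 = 49/5.
E[N | machine 3] = (9+14)/2 = 23/2.
By the law of total expectation,
E[N] = (1/3)·(11) + (1/3)·(49/5) + (1/3)·(23/2) = 323/30.

323/30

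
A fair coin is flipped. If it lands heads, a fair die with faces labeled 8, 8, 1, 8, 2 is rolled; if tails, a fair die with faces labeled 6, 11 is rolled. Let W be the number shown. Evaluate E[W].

139/20

E[W | heads] = (8+8+1+8+2)/5 = 27/5.
E[W | tails] = (6+11)/2 = 17/2.
E[W] = (1/2)·(27/5) + (1/2)·(17/2) = 139/20.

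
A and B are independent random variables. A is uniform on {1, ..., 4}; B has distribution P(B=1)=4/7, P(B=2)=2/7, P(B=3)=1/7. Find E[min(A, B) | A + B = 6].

P(A + B = 6) = 3/28.
Summing min(A,B)·P(x,y) over outcomes with A + B = 6 gives 1/4.
E[min(A, B) | A + B = 6] = (1/4) / (3/28) = 7/3.

7/3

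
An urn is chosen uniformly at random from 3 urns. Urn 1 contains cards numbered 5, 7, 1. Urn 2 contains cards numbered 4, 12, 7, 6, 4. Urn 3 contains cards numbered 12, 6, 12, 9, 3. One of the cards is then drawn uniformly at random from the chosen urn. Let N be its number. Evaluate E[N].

E[N | urn 1] = (5+7+1)/3 = 13/3.
E[N | urn 2] = (4+12+7+6+4)/5 = 33/5.
E[N | urn 3] = (12+6+12+9+3)/5 = 42/5.
E[N] = (1/3)·(13/3) + (1/3)·(33/5) + (1/3)·(42/5) = 58/9.

58/9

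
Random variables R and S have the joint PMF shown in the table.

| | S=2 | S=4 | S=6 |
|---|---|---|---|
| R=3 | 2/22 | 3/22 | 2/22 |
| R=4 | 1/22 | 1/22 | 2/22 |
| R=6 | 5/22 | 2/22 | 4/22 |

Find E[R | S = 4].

25/6

P(S = 4) = 3/11.
Σ R·P over the event = 3·(3/22) + 4·(1/22) + 6·(2/22) = 25/22.
E[R | S = 4] = (25/22) / (3/11) = 25/6.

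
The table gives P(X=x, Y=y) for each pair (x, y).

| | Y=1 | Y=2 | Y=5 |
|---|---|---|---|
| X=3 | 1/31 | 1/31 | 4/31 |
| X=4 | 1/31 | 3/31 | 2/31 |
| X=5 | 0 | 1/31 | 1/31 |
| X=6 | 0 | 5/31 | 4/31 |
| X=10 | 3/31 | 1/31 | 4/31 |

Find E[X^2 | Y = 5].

P(Y = 5) = 15/31.
Σ X^2·P over the event = 9·(4/31) + 16·(2/31) + 25·(1/31) + 36·(4/31) + 100·(4/31) = 637/31.
E[X^2 | Y = 5] = (637/31) / (15/31) = 637/15.

637/15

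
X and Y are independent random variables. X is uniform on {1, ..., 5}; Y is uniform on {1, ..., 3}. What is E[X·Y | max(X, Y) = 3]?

27/5

Outcomes with max(X, Y) = 3: (1,3), (2,3), (3,1), (3,2), (3,3), each with probability 1/15.
E[X·Y | max(X, Y) = 3] = (3 + 6 + 3 + 6 + 9) / 5 = 27/5.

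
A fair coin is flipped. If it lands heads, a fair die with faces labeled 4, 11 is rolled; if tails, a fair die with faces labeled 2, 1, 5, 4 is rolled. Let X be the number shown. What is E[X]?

21/4

E[X | heads] = (4+11)/2 = 15/2.
E[X | tails] = (2+1+5+4)/4 = 3.
E[X] = (1/2)·(15/2) + (1/2)·(3) = 21/4.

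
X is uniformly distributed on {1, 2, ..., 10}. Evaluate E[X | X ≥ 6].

8

Given X ≥ 6, X is equally likely to be any of {6, 7, 8, 9, 10}.
E[X | X ≥ 6] = (6 + 7 + 8 + 9 + 10) / 5 = 8.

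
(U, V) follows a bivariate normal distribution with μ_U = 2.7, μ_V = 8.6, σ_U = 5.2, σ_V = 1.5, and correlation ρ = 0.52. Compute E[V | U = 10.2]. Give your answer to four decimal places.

9.7250

The regression of V on U has slope ρ·σ_V/σ_U and passes through (μ_U, μ_V).
E[V | U=10.2] = 8.6 + (0.52)·(1.5/5.2)·(10.2 − (2.7)) = 8.6 + (0.15)·(7.5) = 9.7250.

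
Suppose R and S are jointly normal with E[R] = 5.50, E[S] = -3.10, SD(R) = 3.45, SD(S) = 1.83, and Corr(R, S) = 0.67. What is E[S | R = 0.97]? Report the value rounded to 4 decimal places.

E[S | R=x] = μ_S + ρ(σ_S/σ_R)(x − μ_R) for jointly normal variables.
E[S | R=0.97] = -3.10 + (0.67)·(1.83/3.45)·(0.97 − (5.50)) = -3.10 + (0.35539)·(-4.53) = -4.7099.

-4.7099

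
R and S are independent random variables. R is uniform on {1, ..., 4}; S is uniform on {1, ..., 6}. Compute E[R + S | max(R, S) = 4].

44/7

P(max(R, S) = 4) = 7/24.
Summing (R+S)·P(x,y) over outcomes with max(R, S) = 4 gives 11/6.
E[R + S | max(R, S) = 4] = (11/6) / (7/24) = 44/7.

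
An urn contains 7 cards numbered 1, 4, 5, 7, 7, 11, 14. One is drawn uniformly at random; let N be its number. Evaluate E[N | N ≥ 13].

P(N ≥ 13) = 1/7.
Σ over the event: 14·1/7 = 2.
E[N | N ≥ 13] = (2) / (1/7) = 14.

14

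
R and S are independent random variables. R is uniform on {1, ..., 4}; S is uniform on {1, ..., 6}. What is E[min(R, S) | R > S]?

Outcomes with R > S: (2,1), (3,1), (3,2), (4,1), (4,2), (4,3), each with probability 1/24.
E[min(R, S) | R > S] = (1 + 1 + 2 + 1 + 2 + 3) / 6 = 5/3.

5/3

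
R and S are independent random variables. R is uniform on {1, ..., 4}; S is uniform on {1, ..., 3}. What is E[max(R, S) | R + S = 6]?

7/2

P(R + S = 6) = 1/6.
Summing max(R,S)·P(x,y) over outcomes with R + S = 6 gives 7/12.
E[max(R, S) | R + S = 6] = (7/12) / (1/6) = 7/2.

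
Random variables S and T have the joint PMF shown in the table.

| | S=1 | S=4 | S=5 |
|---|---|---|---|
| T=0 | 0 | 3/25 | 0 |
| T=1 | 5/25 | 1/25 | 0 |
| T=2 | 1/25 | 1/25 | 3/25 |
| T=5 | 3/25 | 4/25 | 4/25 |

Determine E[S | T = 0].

P(T = 0) = 3/25.
Σ S·P over the event = 4·(3/25) = 12/25.
E[S | T = 0] = (12/25) / (3/25) = 4.

4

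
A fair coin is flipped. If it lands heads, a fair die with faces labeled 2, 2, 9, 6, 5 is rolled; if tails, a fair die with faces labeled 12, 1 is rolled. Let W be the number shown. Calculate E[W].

E[W | heads] = (2+2+9+6+5)/5 = 24/5.
E[W | tails] = (12+1)/2 = 13/2.
By the law of total expectation,
E[W] = (1/2)·(24/5) + (1/2)·(13/2) = 113/20.

113/20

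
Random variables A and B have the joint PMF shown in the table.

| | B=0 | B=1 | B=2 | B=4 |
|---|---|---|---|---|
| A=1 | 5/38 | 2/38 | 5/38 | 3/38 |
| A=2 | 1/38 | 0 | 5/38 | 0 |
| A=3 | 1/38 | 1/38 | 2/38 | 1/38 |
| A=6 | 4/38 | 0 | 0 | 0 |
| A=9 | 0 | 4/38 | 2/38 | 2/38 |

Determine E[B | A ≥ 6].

4/3

P(A ≥ 6) = 6/19.
Σ B·P over the event = 0·(4/38) + 1·(4/38) + 2·(2/38) + 4·(2/38) = 8/19.
E[B | A ≥ 6] = (8/19) / (6/19) = 4/3.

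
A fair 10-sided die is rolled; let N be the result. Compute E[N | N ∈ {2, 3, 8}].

13/3

P(N ∈ {2, 3, 8}) = 3/10.
Σ over the event: 2·1/10 + 3·1/10 + 8·1/10 = 13/10.
E[N | N ∈ {2, 3, 8}] = (13/10) / (3/10) = 13/3.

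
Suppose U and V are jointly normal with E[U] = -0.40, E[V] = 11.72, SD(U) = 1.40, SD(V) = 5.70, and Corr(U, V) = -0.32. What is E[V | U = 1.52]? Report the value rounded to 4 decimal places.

9.2185

For a bivariate normal, E[V | U=x] = μ_V + ρ·(σ_V/σ_U)·(x − μ_U).
E[V | U=1.52] = 11.72 + (-0.32)·(5.70/1.40)·(1.52 − (-0.40)) = 11.72 + (-1.30286)·(1.92) = 9.2185.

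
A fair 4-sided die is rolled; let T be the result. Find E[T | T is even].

Given T is even, T is equally likely to be any of {2, 4}.
E[T | T is even] = (2 + 4) / 2 = 3.

3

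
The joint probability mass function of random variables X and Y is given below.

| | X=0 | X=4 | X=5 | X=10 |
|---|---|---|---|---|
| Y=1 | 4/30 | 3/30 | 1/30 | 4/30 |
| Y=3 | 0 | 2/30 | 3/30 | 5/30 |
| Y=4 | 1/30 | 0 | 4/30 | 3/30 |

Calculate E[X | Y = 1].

P(Y = 1) = 2/5.
Σ X·P over the event = 0·(4/30) + 4·(3/30) + 5·(1/30) + 10·(4/30) = 19/10.
E[X | Y = 1] = (19/10) / (2/5) = 19/4.

19/4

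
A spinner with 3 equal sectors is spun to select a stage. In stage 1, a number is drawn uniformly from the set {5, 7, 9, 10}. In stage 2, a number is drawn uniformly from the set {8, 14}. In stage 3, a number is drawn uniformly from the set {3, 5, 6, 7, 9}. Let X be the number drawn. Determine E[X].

E[X | stage 1] = (5+7+9+10)/4 = 31/4.
E[X | stage 2] = (8+14)/2 = 11.
E[X | stage 3] = (3+5+6+7+9)/5 = 6.
E[X] = (1/3)·(31/4) + (1/3)·(11) + (1/3)·(6) = 33/4.

33/4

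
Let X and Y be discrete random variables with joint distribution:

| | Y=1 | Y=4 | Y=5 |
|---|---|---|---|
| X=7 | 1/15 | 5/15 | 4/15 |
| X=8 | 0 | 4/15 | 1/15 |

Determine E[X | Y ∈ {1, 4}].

37/5

P(Y ∈ {1, 4}) = 2/3.
Σ X·P over the event = 7·(1/15) + 7·(5/15) + 8·(4/15) = 74/15.
E[X | Y ∈ {1, 4}] = (74/15) / (2/3) = 37/5.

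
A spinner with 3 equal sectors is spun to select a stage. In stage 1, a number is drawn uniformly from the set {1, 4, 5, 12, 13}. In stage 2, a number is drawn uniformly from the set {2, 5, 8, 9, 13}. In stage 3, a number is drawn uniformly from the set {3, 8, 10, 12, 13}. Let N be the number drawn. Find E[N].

E[N | stage 1] = (1+4+5+12+13)/5 = 7.
E[N | stage 2] = (2+5+8+9+13)/5 = 37/5.
E[N | stage 3] = (3+8+10+12+13)/5 = 46/5.
E[N] = (1/3)·(7) + (1/3)·(37/5) + (1/3)·(46/5) = 118/15.

118/15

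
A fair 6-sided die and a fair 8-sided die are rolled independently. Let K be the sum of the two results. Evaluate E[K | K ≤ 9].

P(K ≤ 9) = 11/16.
Σ over the event: 2·1/48 + 3·1/24 + 4·1/16 + 5·1/12 + 6·5/48 + 7·1/8 + 8·1/8 + 9·1/8 = 107/24.
E[K | K ≤ 9] = (107/24) / (11/16) = 214/33.

214/33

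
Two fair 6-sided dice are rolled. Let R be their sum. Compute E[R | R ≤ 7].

16/3

P(R ≤ 7) = 7/12.
Σ over the event: 2·1/36 + 3·1/18 + 4·1/12 + 5·1/9 + 6·5/36 + 7·1/6 = 28/9.
E[R | R ≤ 7] = (28/9) / (7/12) = 16/3.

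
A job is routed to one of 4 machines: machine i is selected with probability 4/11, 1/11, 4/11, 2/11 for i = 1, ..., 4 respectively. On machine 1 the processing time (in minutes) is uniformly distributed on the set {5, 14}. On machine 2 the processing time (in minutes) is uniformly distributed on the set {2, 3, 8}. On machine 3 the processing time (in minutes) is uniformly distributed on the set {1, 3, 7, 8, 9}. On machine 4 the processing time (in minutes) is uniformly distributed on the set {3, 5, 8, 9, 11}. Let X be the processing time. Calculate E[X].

E[X | machine 1] = (5+14)/2 = 19/2.
E[X | machine 2] = (2+3+8)/3 = 13/3.
E[X | machine 3] = (1+3+7+8+9)/5 = 28/5.
E[X | machine 4] = (3+5+8+9+11)/5 = 36/5.
By the law of total expectation,
E[X] = (4/11)·(19/2) + (1/11)·(13/3) + (4/11)·(28/5) + (2/11)·(36/5) = 1187/165.

1187/165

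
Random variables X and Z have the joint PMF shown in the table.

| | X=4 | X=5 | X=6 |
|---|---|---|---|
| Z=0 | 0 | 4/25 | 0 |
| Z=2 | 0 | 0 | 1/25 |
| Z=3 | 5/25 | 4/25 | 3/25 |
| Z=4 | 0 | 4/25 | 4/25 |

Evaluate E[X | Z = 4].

P(Z = 4) = 8/25.
Σ X·P over the event = 5·(4/25) + 6·(4/25) = 44/25.
E[X | Z = 4] = (44/25) / (8/25) = 11/2.

11/2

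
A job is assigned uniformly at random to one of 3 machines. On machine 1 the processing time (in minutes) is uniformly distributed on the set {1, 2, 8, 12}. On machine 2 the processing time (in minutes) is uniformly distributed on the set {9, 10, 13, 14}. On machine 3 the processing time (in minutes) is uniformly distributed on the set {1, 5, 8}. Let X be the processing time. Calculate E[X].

263/36

E[X | machine 1] = (1+2+8+12)/4 = 23/4.
E[X | machine 2] = (9+10+13+14)/4 = 23/2.
E[X | machine 3] = (1+5+8)/3 = 14/3.
By the law of total expectation,
E[X] = (1/3)·(23/4) + (1/3)·(23/2) + (1/3)·(14/3) = 263/36.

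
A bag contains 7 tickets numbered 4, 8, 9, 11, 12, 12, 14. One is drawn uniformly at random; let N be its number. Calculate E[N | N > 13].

P(N > 13) = 1/7.
Σ over the event: 14·1/7 = 2.
E[N | N > 13] = (2) / (1/7) = 14.

14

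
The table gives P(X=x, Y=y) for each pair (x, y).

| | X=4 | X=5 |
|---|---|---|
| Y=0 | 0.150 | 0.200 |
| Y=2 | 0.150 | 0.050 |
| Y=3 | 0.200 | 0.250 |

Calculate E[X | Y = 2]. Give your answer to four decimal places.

P(Y = 2) = 0.200.
Σ X·P over the event = 4·(0.150) + 5·(0.050) = 0.850.
E[X | Y = 2] = (0.850) / (0.200) = 4.2500.

4.2500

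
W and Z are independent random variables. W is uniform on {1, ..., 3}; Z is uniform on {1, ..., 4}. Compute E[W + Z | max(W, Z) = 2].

10/3

P(max(W, Z) = 2) = 1/4.
Summing (W+Z)·P(x,y) over outcomes with max(W, Z) = 2 gives 5/6.
E[W + Z | max(W, Z) = 2] = (5/6) / (1/4) = 10/3.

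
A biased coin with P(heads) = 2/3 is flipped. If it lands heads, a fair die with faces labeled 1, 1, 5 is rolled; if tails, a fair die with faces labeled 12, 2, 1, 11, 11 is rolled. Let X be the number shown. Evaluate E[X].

181/45

E[X | heads] = (1+1+5)/3 = 7/3.
E[X | tails] = (12+2+1+11+11)/5 = 37/5.
By the law of total expectation,
E[X] = (2/3)·(7/3) + (1/3)·(37/5) = 181/45.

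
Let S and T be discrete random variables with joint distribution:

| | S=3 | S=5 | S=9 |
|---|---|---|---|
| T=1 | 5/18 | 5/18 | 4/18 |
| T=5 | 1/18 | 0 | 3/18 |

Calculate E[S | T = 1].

38/7

P(T = 1) = 7/9.
Σ S·P over the event = 3·(5/18) + 5·(5/18) + 9·(4/18) = 38/9.
E[S | T = 1] = (38/9) / (7/9) = 38/7.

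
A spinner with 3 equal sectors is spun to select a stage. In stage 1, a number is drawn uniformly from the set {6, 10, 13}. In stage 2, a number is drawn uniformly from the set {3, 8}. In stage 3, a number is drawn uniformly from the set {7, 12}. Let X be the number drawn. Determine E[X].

74/9

E[X | stage 1] = (6+10+13)/3 = 29/3.
E[X | stage 2] = (3+8)/2 = 11/2.
E[X | stage 3] = (7+12)/2 = 19/2.
E[X] = (1/3)·(29/3) + (1/3)·(11/2) + (1/3)·(19/2) = 74/9.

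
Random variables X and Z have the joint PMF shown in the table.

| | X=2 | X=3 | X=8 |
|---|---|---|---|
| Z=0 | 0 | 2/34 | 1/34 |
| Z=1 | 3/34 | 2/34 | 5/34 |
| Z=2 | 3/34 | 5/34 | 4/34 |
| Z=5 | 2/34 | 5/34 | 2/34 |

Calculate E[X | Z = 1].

26/5

P(Z = 1) = 5/17.
Σ X·P over the event = 2·(3/34) + 3·(2/34) + 8·(5/34) = 26/17.
E[X | Z = 1] = (26/17) / (5/17) = 26/5.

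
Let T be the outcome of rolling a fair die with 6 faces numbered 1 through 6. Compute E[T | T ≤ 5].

3

Given T ≤ 5, T is equally likely to be any of {1, 2, 3, 4, 5}.
E[T | T ≤ 5] = (1 + 2 + 3 + 4 + 5) / 5 = 3.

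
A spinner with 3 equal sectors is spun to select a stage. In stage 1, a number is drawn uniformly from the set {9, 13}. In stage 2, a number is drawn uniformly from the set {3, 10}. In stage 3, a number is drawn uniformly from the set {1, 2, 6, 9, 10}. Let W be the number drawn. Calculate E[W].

E[W | stage 1] = (9+13)/2 = 11.
E[W | stage 2] = (3+10)/2 = 13/2.
E[W | stage 3] = (1+2+6+9+10)/5 = 28/5.
By the law of total expectation,
E[W] = (1/3)·(11) + (1/3)·(13/2) + (1/3)·(28/5) = 77/10.

77/10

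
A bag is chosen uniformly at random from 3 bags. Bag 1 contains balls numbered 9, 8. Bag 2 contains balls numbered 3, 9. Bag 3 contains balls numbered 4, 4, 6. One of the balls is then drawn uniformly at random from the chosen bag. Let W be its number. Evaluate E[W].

E[W | bag 1] = (9+8)/2 = 17/2.
E[W | bag 2] = (3+9)/2 = 6.
E[W | bag 3] = (4+4+6)/3 = 14/3.
E[W] = (1/3)·(17/2) + (1/3)·(6) + (1/3)·(14/3) = 115/18.

115/18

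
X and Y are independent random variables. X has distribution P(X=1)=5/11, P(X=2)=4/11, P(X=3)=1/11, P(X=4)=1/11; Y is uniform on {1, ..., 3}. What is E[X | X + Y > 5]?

P(X + Y > 5) = 1/11.
Summing X·P(x,y) over outcomes with X + Y > 5 gives 1/3.
E[X | X + Y > 5] = (1/3) / (1/11) = 11/3.

11/3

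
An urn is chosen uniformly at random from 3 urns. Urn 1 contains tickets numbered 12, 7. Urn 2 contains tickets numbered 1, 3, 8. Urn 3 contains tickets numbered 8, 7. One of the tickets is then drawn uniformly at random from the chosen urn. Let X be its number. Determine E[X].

7

E[X | urn 1] = (12+7)/2 = 19/2.
E[X | urn 2] = (1+3+8)/3 = 4.
E[X | urn 3] = (8+7)/2 = 15/2.
By the law of total expectation,
E[X] = (1/3)·(19/2) + (1/3)·(4) + (1/3)·(15/2) = 7.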